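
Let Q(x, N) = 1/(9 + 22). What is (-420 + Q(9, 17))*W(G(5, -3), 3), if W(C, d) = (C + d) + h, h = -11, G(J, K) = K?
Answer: 143209/31 ≈ 4619.6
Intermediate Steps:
Q(x, N) = 1/31
W(C, d) = -11 + C + d (W(C, d) = (C + d) - 11 = -11 + C + d)
(-420 + Q(9, 17))*W(G(5, -3), 3) = (-420 + 1/31)*(-11 - 3 + 3) = -13019/31*(-11) = 143209/31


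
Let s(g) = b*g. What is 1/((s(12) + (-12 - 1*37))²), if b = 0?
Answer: 1/2401 ≈ 0.00041649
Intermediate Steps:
s(g) = 0 (s(g) = 0*g = 0)
1/((s(12) + (-12 - 1*37))²) = 1/((0 + (-12 - 1*37))²) = 1/((0 + (-12 - 37))²) = 1/((0 - 49)²) = 1/((-49)²) = 1/2401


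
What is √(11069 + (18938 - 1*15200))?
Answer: √14807 ≈ 121.68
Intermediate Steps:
√(11069 + (18938 - 1*15200)) = √(11069 + (18938 - 15200)) = √(11069 + 3738) = √14807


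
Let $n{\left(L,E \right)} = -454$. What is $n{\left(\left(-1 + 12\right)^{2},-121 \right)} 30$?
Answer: $-13620$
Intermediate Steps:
$n{\left(\left(-1 + 12\right)^{2},-121 \right)} 30 = \left(-454\right) 30 = -13620$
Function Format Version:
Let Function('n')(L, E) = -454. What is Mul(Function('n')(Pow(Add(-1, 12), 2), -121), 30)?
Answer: -13620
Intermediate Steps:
Mul(Function('n')(Pow(Add(-1, 12), 2), -121), 30) = Mul(-454, 30) = -13620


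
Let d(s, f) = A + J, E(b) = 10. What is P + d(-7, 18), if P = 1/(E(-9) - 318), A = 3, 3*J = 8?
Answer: 5233/924 ≈ 5.6634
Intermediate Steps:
J = 8/3 (J = (1/3)*8 = 8/3 ≈ 2.6667)
d(s, f) = 17/3 (d(s, f) = 3 + 8/3 = 17/3)
P = -1/308 (P = 1/(10 - 318) = 1/(-308) = -1/308 ≈ -0.0032468)
P + d(-7, 18) = -1/308 + 17/3 = 5233/924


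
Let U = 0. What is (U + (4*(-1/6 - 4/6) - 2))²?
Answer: 256/9 ≈ 28.444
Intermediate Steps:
(U + (4*(-1/6 - 4/6) - 2))² = (0 + (4*(-1/6 - 4/6) - 2))² = (0 + (4*(-1*⅙ - 4*⅙) - 2))² = (0 + (4*(-⅙ - ⅔) - 2))² = (0 + (4*(-⅚) - 2))² = (0 + (-10/3 - 2))² = (0 - 16/3)² = (-16/3)² = 256/9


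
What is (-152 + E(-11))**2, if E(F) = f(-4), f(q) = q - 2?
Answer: 24964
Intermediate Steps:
f(q) = -2 + q
E(F) = -6 (E(F) = -2 - 4 = -6)
(-152 + E(-11))**2 = (-152 - 6)**2 = (-158)**2 = 24964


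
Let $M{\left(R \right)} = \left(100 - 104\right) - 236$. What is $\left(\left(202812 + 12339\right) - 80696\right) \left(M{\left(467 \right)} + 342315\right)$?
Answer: $45993694125$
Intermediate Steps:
$M{\left(R \right)} = -240$ ($M{\left(R \right)} = -4 - 236 = -240$)
$\left(\left(202812 + 12339\right) - 80696\right) \left(M{\left(467 \right)} + 342315\right) = \left(\left(202812 + 12339\right) - 80696\right) \left(-240 + 342315\right) = \left(215151 - 80696\right) 342075 = 134455 \cdot 342075 = 45993694125$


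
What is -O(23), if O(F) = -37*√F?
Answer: 37*√23 ≈ 177.45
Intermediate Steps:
-O(23) = -(-37)*√23 = 37*√23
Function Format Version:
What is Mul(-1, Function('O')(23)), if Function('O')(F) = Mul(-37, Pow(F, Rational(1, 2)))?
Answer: Mul(37, Pow(23, Rational(1, 2))) ≈ 177.45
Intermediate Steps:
Mul(-1, Function('O')(23)) = Mul(-1, Mul(-37, Pow(23, Rational(1, 2)))) = Mul(37, Pow(23, Rational(1, 2)))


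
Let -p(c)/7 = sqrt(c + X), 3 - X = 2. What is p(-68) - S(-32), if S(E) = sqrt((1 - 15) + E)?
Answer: I*(-sqrt(46) - 7*sqrt(67)) ≈ -64.08*I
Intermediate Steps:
X = 1 (X = 3 - 1*2 = 3 - 2 = 1)
S(E) = sqrt(-14 + E)
p(c) = -7*sqrt(1 + c) (p(c) = -7*sqrt(c + 1) = -7*sqrt(1 + c))
p(-68) - S(-32) = -7*sqrt(1 - 68) - sqrt(-14 - 32) = -7*I*sqrt(67) - sqrt(-46) = -7*I*sqrt(67) - I*sqrt(46) = -I*sqrt(46) - 7*I*sqrt(67)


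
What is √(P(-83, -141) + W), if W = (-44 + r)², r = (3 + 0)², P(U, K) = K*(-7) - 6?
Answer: √2206 ≈ 46.968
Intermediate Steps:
P(U, K) = -6 - 7*K (P(U, K) = -7*K - 6 = -6 - 7*K)
r = 9 (r = 3² = 9)
W = 1225 (W = (-44 + 9)² = (-35)² = 1225)
√(P(-83, -141) + W) = √((-6 - 7*(-141)) + 1225) = √((-6 + 987) + 1225) = √(981 + 1225) = √2206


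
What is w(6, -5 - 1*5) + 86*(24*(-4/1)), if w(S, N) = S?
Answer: -8250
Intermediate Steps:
w(6, -5 - 1*5) + 86*(24*(-4/1)) = 6 + 86*(24*(-4/1)) = 6 + 86*(24*(-4*1)) = 6 + 86*(24*(-4)) = 6 + 86*(-96) = 6 - 8256 = -8250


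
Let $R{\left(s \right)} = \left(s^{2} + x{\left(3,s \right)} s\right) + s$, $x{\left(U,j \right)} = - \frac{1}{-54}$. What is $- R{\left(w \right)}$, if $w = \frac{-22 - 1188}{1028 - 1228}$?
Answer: $- \frac{461857}{10800} \approx -42.765$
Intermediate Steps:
$w = \frac{121}{20}$ ($w = - \frac{1210}{-200} = \left(-1210\right) \left(- \frac{1}{200}\right) = \frac{121}{20} \approx 6.05$)
$x{\left(U,j \right)} = \frac{1}{54}$ ($x{\left(U,j \right)} = \left(-1\right) \left(- \frac{1}{54}\right) = \frac{1}{54}$)
$R{\left(s \right)} = s^{2} + \frac{55 s}{54}$ ($R{\left(s \right)} = \left(s^{2} + \frac{s}{54}\right) + s = s^{2} + \frac{55 s}{54}$)
$- R{\left(w \right)} = - \frac{121 \left(55 + 54 \cdot \frac{121}{20}\right)}{54 \cdot 20} = - \frac{121 \left(55 + \frac{3267}{10}\right)}{54 \cdot 20} = - \frac{121 \cdot 3817}{54 \cdot 20 \cdot 10} = \left(-1\right) \frac{461857}{10800} = - \frac{461857}{10800}$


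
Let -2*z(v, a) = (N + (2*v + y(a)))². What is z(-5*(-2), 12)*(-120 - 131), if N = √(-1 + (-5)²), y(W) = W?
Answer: 131524 + 16064*√6 ≈ 1.7087e+5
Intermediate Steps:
N = 2*√6 (N = √(-1 + 25) = √24 = 2*√6 ≈ 4.8990)
z(v, a) = -(a + 2*v + 2*√6)²/2 (z(v, a) = -(2*√6 + (2*v + a))²/2 = -(2*√6 + (a + 2*v))²/2 = -(a + 2*v + 2*√6)²/2)
z(-5*(-2), 12)*(-120 - 131) = (-(12 + 2*(-5*(-2)) + 2*√6)²/2)*(-120 - 131) = -(12 + 2*10 + 2*√6)²/2*(-251) = -(12 + 20 + 2*√6)²/2*(-251) = -(32 + 2*√6)²/2*(-251) = 251*(32 + 2*√6)²/2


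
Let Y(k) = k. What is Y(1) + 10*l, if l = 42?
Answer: 421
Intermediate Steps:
Y(1) + 10*l = 1 + 10*42 = 1 + 420 = 421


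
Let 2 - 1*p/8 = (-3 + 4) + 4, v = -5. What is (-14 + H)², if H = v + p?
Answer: 1849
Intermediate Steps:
p = -24 (p = 16 - 8*((-3 + 4) + 4) = 16 - 8*(1 + 4) = 16 - 8*5 = 16 - 40 = -24)
H = -29 (H = -5 - 24 = -29)
(-14 + H)² = (-14 - 29)² = (-43)² = 1849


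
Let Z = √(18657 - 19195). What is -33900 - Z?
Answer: -33900 - I*√538 ≈ -33900.0 - 23.195*I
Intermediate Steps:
Z = I*√538 (Z = √(-538) = I*√538 ≈ 23.195*I)
-33900 - Z = -33900 - I*√538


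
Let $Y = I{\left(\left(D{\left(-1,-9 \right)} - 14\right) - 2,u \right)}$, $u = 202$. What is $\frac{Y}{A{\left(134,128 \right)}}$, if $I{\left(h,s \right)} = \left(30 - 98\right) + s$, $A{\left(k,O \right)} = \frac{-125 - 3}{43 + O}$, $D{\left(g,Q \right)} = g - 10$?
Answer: $- \frac{11457}{64} \approx -179.02$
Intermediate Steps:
$D{\left(g,Q \right)} = -10 + g$
$A{\left(k,O \right)} = - \frac{128}{43 + O}$
$I{\left(h,s \right)} = -68 + s$
$Y = 134$ ($Y = -68 + 202 = 134$)
$\frac{Y}{A{\left(134,128 \right)}} = \frac{134}{\left(-128\right) \frac{1}{43 + 128}} = \frac{134}{\left(-128\right) \frac{1}{171}} = \frac{134}{- \frac{128}{171}} = 134 \left(- \frac{171}{128}\right) = - \frac{11457}{64}$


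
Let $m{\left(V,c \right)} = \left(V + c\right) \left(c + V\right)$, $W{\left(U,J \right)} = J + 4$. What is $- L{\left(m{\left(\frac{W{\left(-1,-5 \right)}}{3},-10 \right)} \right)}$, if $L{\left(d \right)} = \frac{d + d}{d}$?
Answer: $-2$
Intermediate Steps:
$W{\left(U,J \right)} = 4 + J$
$m{\left(V,c \right)} = \left(V + c\right)^{2}$ ($m{\left(V,c \right)} = \left(V + c\right) \left(V + c\right) = \left(V + c\right)^{2}$)
$L{\left(d \right)} = 2$ ($L{\left(d \right)} = \frac{2 d}{d} = 2$)
$- L{\left(m{\left(\frac{W{\left(-1,-5 \right)}}{3},-10 \right)} \right)} = \left(-1\right) 2 = -2$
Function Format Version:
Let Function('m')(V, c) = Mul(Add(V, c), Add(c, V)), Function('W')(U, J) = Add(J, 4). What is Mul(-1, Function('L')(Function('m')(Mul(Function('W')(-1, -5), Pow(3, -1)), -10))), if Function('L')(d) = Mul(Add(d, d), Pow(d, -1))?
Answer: -2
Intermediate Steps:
Function('W')(U, J) = Add(4, J)
Function('m')(V, c) = Pow(Add(V, c), 2) (Function('m')(V, c) = Mul(Add(V, c), Add(V, c)) = Pow(Add(V, c), 2))
Function('L')(d) = 2 (Function('L')(d) = Mul(Mul(2, d), Pow(d, -1)) = 2)
Mul(-1, Function('L')(Function('m')(Mul(Function('W')(-1, -5), Pow(3, -1)), -10))) = Mul(-1, 2) = -2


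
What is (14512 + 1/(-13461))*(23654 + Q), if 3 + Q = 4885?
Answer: 1858131446872/4487 ≈ 4.1411e+8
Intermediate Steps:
Q = 4882 (Q = -3 + 4885 = 4882)
(14512 + 1/(-13461))*(23654 + Q) = (14512 + 1/(-13461))*(23654 + 4882) = (14512 - 1/13461)*28536 = (195346031/13461)*28536 = 1858131446872/4487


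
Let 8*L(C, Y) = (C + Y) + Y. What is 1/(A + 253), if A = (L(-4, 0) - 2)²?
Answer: 4/1037 ≈ 0.0038573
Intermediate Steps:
L(C, Y) = Y/4 + C/8 (L(C, Y) = ((C + Y) + Y)/8 = (C + 2*Y)/8 = Y/4 + C/8)
A = 25/4 (A = (((¼)*0 + (⅛)*(-4)) - 2)² = ((0 - ½) - 2)² = (-½ - 2)² = (-5/2)² = 25/4 ≈ 6.2500)
1/(A + 253) = 1/(25/4 + 253) = 1/(1037/4) = 4/1037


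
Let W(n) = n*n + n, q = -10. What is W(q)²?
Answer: 8100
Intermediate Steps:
W(n) = n + n² (W(n) = n² + n = n + n²)
W(q)² = (-10*(1 - 10))² = (-10*(-9))² = 90² = 8100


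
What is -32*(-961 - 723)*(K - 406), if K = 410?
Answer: 215552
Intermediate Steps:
-32*(-961 - 723)*(K - 406) = -32*(-961 - 723)*(410 - 406) = -(-53888)*4 = -32*(-6736) = 215552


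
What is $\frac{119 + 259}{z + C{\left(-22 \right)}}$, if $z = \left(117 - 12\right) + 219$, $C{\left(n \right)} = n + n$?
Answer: $\frac{27}{20} \approx 1.35$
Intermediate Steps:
$C{\left(n \right)} = 2 n$
$z = 324$ ($z = \left(117 - 12\right) + 219 = 105 + 219 = 324$)
$\frac{119 + 259}{z + C{\left(-22 \right)}} = \frac{119 + 259}{324 + 2 \left(-22\right)} = \frac{378}{324 - 44} = \frac{378}{280} = 378 \cdot \frac{1}{280} = \frac{27}{20}$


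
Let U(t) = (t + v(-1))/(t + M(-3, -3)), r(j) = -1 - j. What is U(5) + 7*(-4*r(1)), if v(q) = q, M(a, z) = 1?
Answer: 170/3 ≈ 56.667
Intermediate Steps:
U(t) = (-1 + t)/(1 + t) (U(t) = (t - 1)/(t + 1) = (-1 + t)/(1 + t))
U(5) + 7*(-4*r(1)) = (-1 + 5)/(1 + 5) + 7*(-4*(-1 - 1*1)) = 4/6 + 7*(-4*(-1 - 1)) = (1/6)*4 + 7*(-4*(-2)) = 2/3 + 7*8 = 2/3 + 56 = 170/3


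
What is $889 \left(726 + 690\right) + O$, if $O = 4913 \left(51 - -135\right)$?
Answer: $2172642$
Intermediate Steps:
$O = 913818$ ($O = 4913 \left(51 + 135\right) = 4913 \cdot 186 = 913818$)
$889 \left(726 + 690\right) + O = 889 \left(726 + 690\right) + 913818 = 889 \cdot 1416 + 913818 = 1258824 + 913818 = 2172642$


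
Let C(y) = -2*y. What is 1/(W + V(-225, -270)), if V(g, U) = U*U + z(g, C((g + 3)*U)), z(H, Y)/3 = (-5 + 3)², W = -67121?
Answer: 1/5791 ≈ 0.00017268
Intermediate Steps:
z(H, Y) = 12 (z(H, Y) = 3*(-5 + 3)² = 3*(-2)² = 3*4 = 12)
V(g, U) = 12 + U² (V(g, U) = U*U + 12 = U² + 12 = 12 + U²)
1/(W + V(-225, -270)) = 1/(-67121 + (12 + (-270)²)) = 1/(-67121 + (12 + 72900)) = 1/(-67121 + 72912) = 1/5791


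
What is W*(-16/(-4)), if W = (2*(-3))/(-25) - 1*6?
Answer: -576/25 ≈ -23.040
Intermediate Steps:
W = -144/25 (W = -6*(-1/25) - 6 = 6/25 - 6 = -144/25 ≈ -5.7600)
W*(-16/(-4)) = -(-2304)/(25*(-4)) = -(-2304)*(-1)/(25*4) = -144/25*4 = -576/25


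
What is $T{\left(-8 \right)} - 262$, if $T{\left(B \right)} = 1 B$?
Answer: $-270$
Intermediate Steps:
$T{\left(B \right)} = B$
$T{\left(-8 \right)} - 262 = -8 - 262 = -270$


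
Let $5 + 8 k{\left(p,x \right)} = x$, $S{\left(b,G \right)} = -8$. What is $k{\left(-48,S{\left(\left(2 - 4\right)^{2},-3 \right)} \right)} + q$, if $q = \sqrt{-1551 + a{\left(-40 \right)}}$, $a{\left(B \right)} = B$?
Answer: $- \frac{13}{8} + i \sqrt{1591} \approx -1.625 + 39.887 i$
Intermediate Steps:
$k{\left(p,x \right)} = - \frac{5}{8} + \frac{x}{8}$
$q = i \sqrt{1591}$ ($q = \sqrt{-1551 - 40} = \sqrt{-1591} = i \sqrt{1591} \approx 39.887 i$)
$k{\left(-48,S{\left(\left(2 - 4\right)^{2},-3 \right)} \right)} + q = \left(- \frac{5}{8} + \frac{1}{8} \left(-8\right)\right) + i \sqrt{1591} = \left(- \frac{5}{8} - 1\right) + i \sqrt{1591} = - \frac{13}{8} + i \sqrt{1591}$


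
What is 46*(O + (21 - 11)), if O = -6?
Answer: 184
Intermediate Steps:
46*(O + (21 - 11)) = 46*(-6 + (21 - 11)) = 46*(-6 + 10) = 46*4 = 184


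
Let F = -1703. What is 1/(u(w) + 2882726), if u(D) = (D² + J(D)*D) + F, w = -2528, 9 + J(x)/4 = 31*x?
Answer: 1/801820031 ≈ 1.2472e-9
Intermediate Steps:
J(x) = -36 + 124*x (J(x) = -36 + 4*(31*x) = -36 + 124*x)
u(D) = -1703 + D² + D*(-36 + 124*D) (u(D) = (D² + (-36 + 124*D)*D) - 1703 = (D² + D*(-36 + 124*D)) - 1703 = -1703 + D² + D*(-36 + 124*D))
1/(u(w) + 2882726) = 1/((-1703 - 36*(-2528) + 125*(-2528)²) + 2882726) = 1/((-1703 + 91008 + 125*6390784) + 2882726) = 1/((-1703 + 91008 + 798848000) + 2882726) = 1/(798937305 + 2882726) = 1/801820031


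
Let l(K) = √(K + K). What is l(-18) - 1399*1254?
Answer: -1754346 + 6*I ≈ -1.7543e+6 + 6.0*I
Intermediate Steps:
l(K) = √2*√K (l(K) = √(2*K) = √2*√K)
l(-18) - 1399*1254 = √2*√(-18) - 1399*1254 = √2*(3*I*√2) - 1754346 = 6*I - 1754346 = -1754346 + 6*I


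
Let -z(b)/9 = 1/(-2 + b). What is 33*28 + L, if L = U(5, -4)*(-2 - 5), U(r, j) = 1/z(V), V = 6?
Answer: 8344/9 ≈ 927.11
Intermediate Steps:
z(b) = -9/(-2 + b)
U(r, j) = -4/9 (U(r, j) = 1/(-9/(-2 + 6)) = 1/(-9/4) = -4/9)
L = 28/9 (L = -4*(-2 - 5)/9 = -4/9*(-7) = 28/9 ≈ 3.1111)
33*28 + L = 33*28 + 28/9 = 924 + 28/9 = 8344/9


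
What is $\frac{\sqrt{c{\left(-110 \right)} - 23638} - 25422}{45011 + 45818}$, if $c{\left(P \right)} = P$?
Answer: $- \frac{25422}{90829} + \frac{2 i \sqrt{5937}}{90829} \approx -0.27989 + 0.0016966 i$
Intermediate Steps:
$\frac{\sqrt{c{\left(-110 \right)} - 23638} - 25422}{45011 + 45818} = \frac{\sqrt{-110 - 23638} - 25422}{45011 + 45818} = \frac{\sqrt{-23748} - 25422}{90829} = \left(2 i \sqrt{5937} - 25422\right) \frac{1}{90829} = \left(-25422 + 2 i \sqrt{5937}\right) \frac{1}{90829} = - \frac{25422}{90829} + \frac{2 i \sqrt{5937}}{90829}$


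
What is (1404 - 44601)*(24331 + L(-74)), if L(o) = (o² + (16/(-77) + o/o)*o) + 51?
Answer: -1287243672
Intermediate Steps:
L(o) = 51 + o² + 61*o/77 (L(o) = (o² + (16*(-1/77) + 1)*o) + 51 = (o² + (-16/77 + 1)*o) + 51 = (o² + 61*o/77) + 51 = 51 + o² + 61*o/77)
(1404 - 44601)*(24331 + L(-74)) = (1404 - 44601)*(24331 + (51 + (-74)² + (61/77)*(-74))) = -43197*(24331 + (51 + 5476 - 4514/77)) = -43197*(24331 + 421065/77) = -43197*2294552/77 = -1287243672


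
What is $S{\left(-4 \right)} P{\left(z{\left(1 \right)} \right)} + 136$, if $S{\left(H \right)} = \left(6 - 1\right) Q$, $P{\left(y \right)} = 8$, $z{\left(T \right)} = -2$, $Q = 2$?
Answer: $216$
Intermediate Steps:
$S{\left(H \right)} = 10$ ($S{\left(H \right)} = \left(6 - 1\right) 2 = 5 \cdot 2 = 10$)
$S{\left(-4 \right)} P{\left(z{\left(1 \right)} \right)} + 136 = 10 \cdot 8 + 136 = 80 + 136 = 216$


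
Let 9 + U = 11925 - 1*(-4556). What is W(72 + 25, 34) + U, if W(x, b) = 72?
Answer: 16544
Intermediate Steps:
U = 16472 (U = -9 + (11925 - 1*(-4556)) = -9 + (11925 + 4556) = -9 + 16481 = 16472)
W(72 + 25, 34) + U = 72 + 16472 = 16544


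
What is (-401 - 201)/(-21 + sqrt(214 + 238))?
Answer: -12642/11 - 1204*sqrt(113)/11 ≈ -2312.8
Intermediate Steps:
(-401 - 201)/(-21 + sqrt(214 + 238)) = -602/(-21 + sqrt(452)) = -602/(-21 + 2*sqrt(113))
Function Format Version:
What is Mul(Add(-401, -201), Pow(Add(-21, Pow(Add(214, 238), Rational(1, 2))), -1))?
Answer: Add(Rational(-12642, 11), Mul(Rational(-1204, 11), Pow(113, Rational(1, 2)))) ≈ -2312.8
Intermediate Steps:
Mul(Add(-401, -201), Pow(Add(-21, Pow(Add(214, 238), Rational(1, 2))), -1)) = Mul(-602, Pow(Add(-21, Pow(452, Rational(1, 2))), -1)) = Mul(-602, Pow(Add(-21, Mul(2, Pow(113, Rational(1, 2)))), -1))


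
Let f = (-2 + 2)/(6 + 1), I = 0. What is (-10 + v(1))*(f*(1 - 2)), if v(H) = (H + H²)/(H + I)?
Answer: 0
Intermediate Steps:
f = 0 (f = 0/7 = 0*(⅐) = 0)
v(H) = (H + H²)/H (v(H) = (H + H²)/(H + 0) = (H + H²)/H)
(-10 + v(1))*(f*(1 - 2)) = (-10 + (1 + 1))*(0*(1 - 2)) = (-10 + 2)*(0*(-1)) = -8*0 = 0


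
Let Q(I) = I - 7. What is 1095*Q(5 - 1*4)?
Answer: -6570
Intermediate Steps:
Q(I) = -7 + I
1095*Q(5 - 1*4) = 1095*(-7 + (5 - 1*4)) = 1095*(-7 + (5 - 4)) = 1095*(-7 + 1) = 1095*(-6) = -6570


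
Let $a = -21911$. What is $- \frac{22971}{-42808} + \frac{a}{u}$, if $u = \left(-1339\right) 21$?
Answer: $\frac{1583887637}{1203718152} \approx 1.3158$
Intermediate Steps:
$u = -28119$
$- \frac{22971}{-42808} + \frac{a}{u} = - \frac{22971}{-42808} - \frac{21911}{-28119} = \left(-22971\right) \left(- \frac{1}{42808}\right) - - \frac{21911}{28119} = \frac{22971}{42808} + \frac{21911}{28119} = \frac{1583887637}{1203718152}$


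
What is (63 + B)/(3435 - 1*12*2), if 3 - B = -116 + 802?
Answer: -620/3411 ≈ -0.18176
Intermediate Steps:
B = -683 (B = 3 - (-116 + 802) = 3 - 1*686 = 3 - 686 = -683)
(63 + B)/(3435 - 1*12*2) = (63 - 683)/(3435 - 1*12*2) = -620/(3435 - 12*2) = -620/(3435 - 24) = -620/3411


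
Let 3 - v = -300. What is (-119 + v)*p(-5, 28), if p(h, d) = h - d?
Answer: -6072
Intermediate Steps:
v = 303 (v = 3 - 1*(-300) = 3 + 300 = 303)
(-119 + v)*p(-5, 28) = (-119 + 303)*(-5 - 1*28) = 184*(-5 - 28) = 184*(-33) = -6072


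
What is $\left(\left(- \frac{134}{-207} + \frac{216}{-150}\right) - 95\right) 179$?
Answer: $- \frac{88735133}{5175} \approx -17147.0$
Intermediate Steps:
$\left(\left(- \frac{134}{-207} + \frac{216}{-150}\right) - 95\right) 179 = \left(\left(\left(-134\right) \left(- \frac{1}{207}\right) + 216 \left(- \frac{1}{150}\right)\right) - 95\right) 179 = \left(\left(\frac{134}{207} - \frac{36}{25}\right) - 95\right) 179 = \left(- \frac{4102}{5175} - 95\right) 179 = \left(- \frac{495727}{5175}\right) 179 = - \frac{88735133}{5175}$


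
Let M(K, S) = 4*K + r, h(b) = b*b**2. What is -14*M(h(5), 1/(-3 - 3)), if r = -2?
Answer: -6972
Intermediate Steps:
h(b) = b**3
M(K, S) = -2 + 4*K (M(K, S) = 4*K - 2 = -2 + 4*K)
-14*M(h(5), 1/(-3 - 3)) = -14*(-2 + 4*5**3) = -14*(-2 + 4*125) = -14*(-2 + 500) = -14*498 = -6972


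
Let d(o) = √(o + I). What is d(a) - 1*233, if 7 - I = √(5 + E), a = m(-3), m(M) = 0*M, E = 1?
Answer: -233 + √(7 - √6) ≈ -230.87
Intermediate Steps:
m(M) = 0
a = 0
I = 7 - √6 (I = 7 - √(5 + 1) = 7 - √6 ≈ 4.5505)
d(o) = √(7 + o - √6) (d(o) = √(o + (7 - √6)) = √(7 + o - √6))
d(a) - 1*233 = √(7 + 0 - √6) - 1*233 = √(7 - √6) - 233 = -233 + √(7 - √6)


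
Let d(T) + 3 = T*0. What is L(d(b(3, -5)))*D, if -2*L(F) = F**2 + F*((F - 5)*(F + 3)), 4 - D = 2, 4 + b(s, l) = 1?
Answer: -9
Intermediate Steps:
b(s, l) = -3 (b(s, l) = -4 + 1 = -3)
d(T) = -3 (d(T) = -3 + T*0 = -3 + 0 = -3)
D = 2 (D = 4 - 1*2 = 4 - 2 = 2)
L(F) = -F**2/2 - F*(-5 + F)*(3 + F)/2 (L(F) = -(F**2 + F*((F - 5)*(F + 3)))/2 = -(F**2 + F*((-5 + F)*(3 + F)))/2 = -(F**2 + F*(-5 + F)*(3 + F))/2 = -F**2/2 - F*(-5 + F)*(3 + F)/2)
L(d(b(3, -5)))*D = ((1/2)*(-3)*(15 - 3 - 1*(-3)**2))*2 = ((1/2)*(-3)*(15 - 3 - 1*9))*2 = ((1/2)*(-3)*(15 - 3 - 9))*2 = ((1/2)*(-3)*3)*2 = -9/2*2 = -9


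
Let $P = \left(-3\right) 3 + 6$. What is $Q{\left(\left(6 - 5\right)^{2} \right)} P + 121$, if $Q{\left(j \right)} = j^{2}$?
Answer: $118$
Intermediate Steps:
$P = -3$ ($P = -9 + 6 = -3$)
$Q{\left(\left(6 - 5\right)^{2} \right)} P + 121 = \left(\left(6 - 5\right)^{2}\right)^{2} \left(-3\right) + 121 = \left(1^{2}\right)^{2} \left(-3\right) + 121 = 1^{2} \left(-3\right) + 121 = 1 \left(-3\right) + 121 = -3 + 121 = 118$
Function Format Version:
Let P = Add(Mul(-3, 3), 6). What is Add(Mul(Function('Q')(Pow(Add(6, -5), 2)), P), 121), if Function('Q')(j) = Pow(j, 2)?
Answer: 118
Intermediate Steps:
P = -3 (P = Add(-9, 6) = -3)
Add(Mul(Function('Q')(Pow(Add(6, -5), 2)), P), 121) = Add(Mul(Pow(Pow(Add(6, -5), 2), 2), -3), 121) = Add(Mul(Pow(Pow(1, 2), 2), -3), 121) = Add(Mul(Pow(1, 2), -3), 121) = Add(Mul(1, -3), 121) = Add(-3, 121) = 118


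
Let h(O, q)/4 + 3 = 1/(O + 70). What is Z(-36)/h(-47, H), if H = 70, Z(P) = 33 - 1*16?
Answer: -23/16 ≈ -1.4375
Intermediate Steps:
Z(P) = 17 (Z(P) = 33 - 16 = 17)
h(O, q) = -12 + 4/(70 + O) (h(O, q) = -12 + 4/(O + 70) = -12 + 4/(70 + O))
Z(-36)/h(-47, H) = 17/((4*(-209 - 3*(-47))/(70 - 47))) = 17/((4*(-209 + 141)/23)) = 17/((4*(1/23)*(-68))) = 17/(-272/23) = 17*(-23/272) = -23/16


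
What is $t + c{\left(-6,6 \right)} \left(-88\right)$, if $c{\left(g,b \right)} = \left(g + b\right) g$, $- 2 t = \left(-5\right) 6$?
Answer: $15$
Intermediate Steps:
$t = 15$ ($t = - \frac{\left(-5\right) 6}{2} = \left(- \frac{1}{2}\right) \left(-30\right) = 15$)
$c{\left(g,b \right)} = g \left(b + g\right)$ ($c{\left(g,b \right)} = \left(b + g\right) g = g \left(b + g\right)$)
$t + c{\left(-6,6 \right)} \left(-88\right) = 15 + - 6 \left(6 - 6\right) \left(-88\right) = 15 + \left(-6\right) 0 \left(-88\right) = 15 + 0 \left(-88\right) = 15 + 0 = 15$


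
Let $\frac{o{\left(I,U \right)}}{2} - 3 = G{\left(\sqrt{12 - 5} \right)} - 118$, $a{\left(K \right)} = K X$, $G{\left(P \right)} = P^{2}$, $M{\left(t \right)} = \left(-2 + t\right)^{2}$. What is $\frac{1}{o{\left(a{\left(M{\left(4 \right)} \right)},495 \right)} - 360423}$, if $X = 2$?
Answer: $- \frac{1}{360639} \approx -2.7729 \cdot 10^{-6}$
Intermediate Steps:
$a{\left(K \right)} = 2 K$ ($a{\left(K \right)} = K 2 = 2 K$)
$o{\left(I,U \right)} = -216$ ($o{\left(I,U \right)} = 6 + 2 \left(\left(\sqrt{12 - 5}\right)^{2} - 118\right) = 6 + 2 \left(\left(\sqrt{7}\right)^{2} - 118\right) = 6 + 2 \left(7 - 118\right) = 6 + 2 \left(-111\right) = 6 - 222 = -216$)
$\frac{1}{o{\left(a{\left(M{\left(4 \right)} \right)},495 \right)} - 360423} = \frac{1}{-216 - 360423} = \frac{1}{-360639} = - \frac{1}{360639}$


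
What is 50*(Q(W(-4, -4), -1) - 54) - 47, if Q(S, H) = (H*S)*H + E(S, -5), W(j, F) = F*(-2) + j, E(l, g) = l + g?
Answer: -2597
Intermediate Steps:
E(l, g) = g + l
W(j, F) = j - 2*F (W(j, F) = -2*F + j = j - 2*F)
Q(S, H) = -5 + S + S*H**2 (Q(S, H) = (H*S)*H + (-5 + S) = S*H**2 + (-5 + S) = -5 + S + S*H**2)
50*(Q(W(-4, -4), -1) - 54) - 47 = 50*((-5 + (-4 - 2*(-4)) + (-4 - 2*(-4))*(-1)**2) - 54) - 47 = 50*((-5 + (-4 + 8) + (-4 + 8)*1) - 54) - 47 = 50*((-5 + 4 + 4*1) - 54) - 47 = 50*((-5 + 4 + 4) - 54) - 47 = 50*(3 - 54) - 47 = 50*(-51) - 47 = -2550 - 47 = -2597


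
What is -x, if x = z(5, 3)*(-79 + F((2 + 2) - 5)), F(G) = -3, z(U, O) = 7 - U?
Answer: 164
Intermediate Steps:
x = -164 (x = (7 - 1*5)*(-79 - 3) = (7 - 5)*(-82) = 2*(-82) = -164)
-x = -1*(-164) = 164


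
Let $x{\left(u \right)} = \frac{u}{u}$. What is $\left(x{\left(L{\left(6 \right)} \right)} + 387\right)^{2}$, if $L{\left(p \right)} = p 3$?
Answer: $150544$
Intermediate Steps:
$L{\left(p \right)} = 3 p$
$x{\left(u \right)} = 1$
$\left(x{\left(L{\left(6 \right)} \right)} + 387\right)^{2} = \left(1 + 387\right)^{2} = 388^{2} = 150544$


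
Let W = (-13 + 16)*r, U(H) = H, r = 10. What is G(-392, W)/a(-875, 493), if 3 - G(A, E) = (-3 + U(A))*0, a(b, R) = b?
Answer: -3/875 ≈ -0.0034286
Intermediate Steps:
W = 30 (W = (-13 + 16)*10 = 3*10 = 30)
G(A, E) = 3 (G(A, E) = 3 - (-3 + A)*0 = 3 - 1*0 = 3 + 0 = 3)
G(-392, W)/a(-875, 493) = 3/(-875) = 3*(-1/875) = -3/875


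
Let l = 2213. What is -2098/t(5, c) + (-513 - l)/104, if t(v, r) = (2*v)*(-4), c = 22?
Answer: 3411/130 ≈ 26.238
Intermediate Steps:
t(v, r) = -8*v
-2098/t(5, c) + (-513 - l)/104 = -2098/((-8*5)) + (-513 - 1*2213)/104 = -2098/(-40) + (-513 - 2213)*(1/104) = -2098*(-1/40) - 2726*1/104 = 1049/20 - 1363/52 = 3411/130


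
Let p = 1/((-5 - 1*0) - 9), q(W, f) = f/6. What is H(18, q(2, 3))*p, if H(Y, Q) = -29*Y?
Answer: 261/7 ≈ 37.286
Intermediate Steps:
q(W, f) = f/6 (q(W, f) = f*(1/6) = f/6)
p = -1/14 (p = 1/((-5 + 0) - 9) = 1/(-5 - 9) = 1/(-14) = -1/14 ≈ -0.071429)
H(18, q(2, 3))*p = -29*18*(-1/14) = -522*(-1/14) = 261/7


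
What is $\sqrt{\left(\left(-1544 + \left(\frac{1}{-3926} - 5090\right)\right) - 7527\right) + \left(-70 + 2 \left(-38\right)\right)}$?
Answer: $\frac{i \sqrt{220520605058}}{3926} \approx 119.61 i$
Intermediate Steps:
$\sqrt{\left(\left(-1544 + \left(\frac{1}{-3926} - 5090\right)\right) - 7527\right) + \left(-70 + 2 \left(-38\right)\right)} = \sqrt{\left(\left(-1544 - \frac{19983341}{3926}\right) - 7527\right) - 146} = \sqrt{\left(- \frac{26045085}{3926} - 7527\right) - 146} = \sqrt{- \frac{55596087}{3926} - 146} = \sqrt{- \frac{56169283}{3926}} = \frac{i \sqrt{220520605058}}{3926}$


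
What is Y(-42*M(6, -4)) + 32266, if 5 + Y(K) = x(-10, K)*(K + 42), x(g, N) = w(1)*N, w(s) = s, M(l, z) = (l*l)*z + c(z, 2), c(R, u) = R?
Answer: 38931989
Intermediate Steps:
M(l, z) = z + z*l² (M(l, z) = (l*l)*z + z = l²*z + z = z*l² + z = z + z*l²)
x(g, N) = N (x(g, N) = 1*N = N)
Y(K) = -5 + K*(42 + K) (Y(K) = -5 + K*(K + 42) = -5 + K*(42 + K))
Y(-42*M(6, -4)) + 32266 = (-5 + (-(-168)*(1 + 6²))² + 42*(-(-168)*(1 + 6²))) + 32266 = (-5 + (-(-168)*(1 + 36))² + 42*(-(-168)*(1 + 36))) + 32266 = (-5 + (-(-168)*37)² + 42*(-(-168)*37)) + 32266 = (-5 + (-42*(-148))² + 42*(-42*(-148))) + 32266 = (-5 + 6216² + 42*6216) + 32266 = (-5 + 38638656 + 261072) + 32266 = 38899723 + 32266 = 38931989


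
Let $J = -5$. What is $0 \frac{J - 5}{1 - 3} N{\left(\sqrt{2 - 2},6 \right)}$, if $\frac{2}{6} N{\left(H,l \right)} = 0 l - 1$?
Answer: $0$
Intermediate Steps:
$N{\left(H,l \right)} = -3$ ($N{\left(H,l \right)} = 3 \left(0 l - 1\right) = 3 \left(0 - 1\right) = 3 \left(-1\right) = -3$)
$0 \frac{J - 5}{1 - 3} N{\left(\sqrt{2 - 2},6 \right)} = 0 \frac{-5 - 5}{1 - 3} \left(-3\right) = 0 \left(- \frac{10}{-2}\right) \left(-3\right) = 0 \left(\left(-10\right) \left(- \frac{1}{2}\right)\right) \left(-3\right) = 0 \cdot 5 \left(-3\right) = 0 \left(-3\right) = 0$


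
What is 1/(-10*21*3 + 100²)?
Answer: 1/9370 ≈ 0.00010672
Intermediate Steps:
1/(-10*21*3 + 100²) = 1/(-210*3 + 10000) = 1/(-630 + 10000) = 1/9370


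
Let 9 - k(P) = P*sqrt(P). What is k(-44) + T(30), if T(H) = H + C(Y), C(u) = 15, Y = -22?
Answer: 54 + 88*I*sqrt(11) ≈ 54.0 + 291.86*I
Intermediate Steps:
k(P) = 9 - P**(3/2) (k(P) = 9 - P*sqrt(P) = 9 - P**(3/2))
T(H) = 15 + H (T(H) = H + 15 = 15 + H)
k(-44) + T(30) = (9 - (-44)**(3/2)) + (15 + 30) = (9 - (-88)*I*sqrt(11)) + 45 = (9 + 88*I*sqrt(11)) + 45 = 54 + 88*I*sqrt(11)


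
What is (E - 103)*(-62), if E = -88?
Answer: 11842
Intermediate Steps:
(E - 103)*(-62) = (-88 - 103)*(-62) = -191*(-62) = 11842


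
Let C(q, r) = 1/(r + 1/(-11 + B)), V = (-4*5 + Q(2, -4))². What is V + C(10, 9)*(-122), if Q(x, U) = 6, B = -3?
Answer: 22792/125 ≈ 182.34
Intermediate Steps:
V = 196 (V = (-4*5 + 6)² = (-20 + 6)² = (-14)² = 196)
C(q, r) = 1/(-1/14 + r) (C(q, r) = 1/(r + 1/(-11 - 3)) = 1/(r + 1/(-14)) = 1/(r - 1/14) = 1/(-1/14 + r))
V + C(10, 9)*(-122) = 196 + (14/(-1 + 14*9))*(-122) = 196 + (14/(-1 + 126))*(-122) = 196 + (14/125)*(-122) = 196 - 1708/125 = 22792/125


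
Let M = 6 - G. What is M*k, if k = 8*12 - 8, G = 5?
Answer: 88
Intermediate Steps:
M = 1 (M = 6 - 1*5 = 6 - 5 = 1)
k = 88 (k = 96 - 8 = 88)
M*k = 1*88 = 88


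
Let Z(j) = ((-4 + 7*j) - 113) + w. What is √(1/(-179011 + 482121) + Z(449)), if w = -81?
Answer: √270573854637610/303110 ≈ 54.268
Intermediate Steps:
Z(j) = -198 + 7*j (Z(j) = ((-4 + 7*j) - 113) - 81 = (-117 + 7*j) - 81 = -198 + 7*j)
√(1/(-179011 + 482121) + Z(449)) = √(1/(-179011 + 482121) + (-198 + 7*449)) = √(1/303110 + (-198 + 3143)) = √(1/303110 + 2945) = √(892658951/303110) = √270573854637610/303110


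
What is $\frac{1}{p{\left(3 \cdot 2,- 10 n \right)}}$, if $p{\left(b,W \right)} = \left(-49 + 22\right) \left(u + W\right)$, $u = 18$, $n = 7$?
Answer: $\frac{1}{1404} \approx 0.00071225$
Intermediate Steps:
$p{\left(b,W \right)} = -486 - 27 W$ ($p{\left(b,W \right)} = \left(-49 + 22\right) \left(18 + W\right) = - 27 \left(18 + W\right) = -486 - 27 W$)
$\frac{1}{p{\left(3 \cdot 2,- 10 n \right)}} = \frac{1}{-486 - 27 \left(\left(-10\right) 7\right)} = \frac{1}{-486 - -1890} = \frac{1}{-486 + 1890} = \frac{1}{1404}$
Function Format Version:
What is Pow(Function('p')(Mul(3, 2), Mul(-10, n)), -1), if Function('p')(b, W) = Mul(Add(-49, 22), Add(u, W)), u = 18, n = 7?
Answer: Rational(1, 1404) ≈ 0.00071225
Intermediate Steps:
Function('p')(b, W) = Add(-486, Mul(-27, W)) (Function('p')(b, W) = Mul(Add(-49, 22), Add(18, W)) = Mul(-27, Add(18, W)) = Add(-486, Mul(-27, W)))
Pow(Function('p')(Mul(3, 2), Mul(-10, n)), -1) = Pow(Add(-486, Mul(-27, Mul(-10, 7))), -1) = Pow(Add(-486, Mul(-27, -70)), -1) = Pow(Add(-486, 1890), -1) = Pow(1404, -1) = Rational(1, 1404)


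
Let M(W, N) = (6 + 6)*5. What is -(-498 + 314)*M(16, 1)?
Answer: 11040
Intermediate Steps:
M(W, N) = 60 (M(W, N) = 12*5 = 60)
-(-498 + 314)*M(16, 1) = -(-498 + 314)*60 = -(-184)*60 = -1*(-11040) = 11040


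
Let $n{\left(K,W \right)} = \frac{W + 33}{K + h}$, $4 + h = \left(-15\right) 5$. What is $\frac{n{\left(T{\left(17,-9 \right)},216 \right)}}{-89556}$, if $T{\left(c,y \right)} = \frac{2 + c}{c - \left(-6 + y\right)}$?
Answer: $\frac{664}{18724667} \approx 3.5461 \cdot 10^{-5}$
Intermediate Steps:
$h = -79$ ($h = -4 - 75 = -79$)
$T{\left(c,y \right)} = \frac{2 + c}{6 + c - y}$
$n{\left(K,W \right)} = \frac{33 + W}{-79 + K}$ ($n{\left(K,W \right)} = \frac{W + 33}{K - 79} = \frac{33 + W}{-79 + K}$)
$\frac{n{\left(T{\left(17,-9 \right)},216 \right)}}{-89556} = \frac{\frac{1}{-79 + \frac{2 + 17}{6 + 17 - -9}} \left(33 + 216\right)}{-89556} = \frac{1}{-79 + \frac{1}{6 + 17 + 9} \cdot 19} \cdot 249 \left(- \frac{1}{89556}\right) = \frac{1}{-79 + \frac{1}{32} \cdot 19} \cdot 249 \left(- \frac{1}{89556}\right) = \frac{1}{-79 + \frac{19}{32}} \cdot 249 \left(- \frac{1}{89556}\right) = \frac{1}{- \frac{2509}{32}} \cdot 249 \left(- \frac{1}{89556}\right) = \left(- \frac{32}{2509}\right) 249 \left(- \frac{1}{89556}\right) = \left(- \frac{7968}{2509}\right) \left(- \frac{1}{89556}\right) = \frac{664}{18724667}$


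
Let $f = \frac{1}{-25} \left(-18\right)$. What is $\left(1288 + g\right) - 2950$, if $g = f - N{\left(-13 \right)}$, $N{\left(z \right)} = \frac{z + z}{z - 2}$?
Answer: $- \frac{124726}{75} \approx -1663.0$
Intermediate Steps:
$N{\left(z \right)} = \frac{2 z}{-2 + z}$
$f = \frac{18}{25}$ ($f = \left(- \frac{1}{25}\right) \left(-18\right) = \frac{18}{25} \approx 0.72$)
$g = - \frac{76}{75}$ ($g = \frac{18}{25} - 2 \left(-13\right) \frac{1}{-2 - 13} = \frac{18}{25} - 2 \left(-13\right) \frac{1}{-15} = \frac{18}{25} - 2 \left(-13\right) \left(- \frac{1}{15}\right) = \frac{18}{25} - \frac{26}{15} = - \frac{76}{75} \approx -1.0133$)
$\left(1288 + g\right) - 2950 = \left(1288 - \frac{76}{75}\right) - 2950 = \frac{96524}{75} - 2950 = - \frac{124726}{75}$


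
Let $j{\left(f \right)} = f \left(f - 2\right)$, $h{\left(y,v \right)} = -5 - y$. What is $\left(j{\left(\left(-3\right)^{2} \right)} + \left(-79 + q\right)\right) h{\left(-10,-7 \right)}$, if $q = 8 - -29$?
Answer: $105$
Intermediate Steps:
$j{\left(f \right)} = f \left(-2 + f\right)$
$q = 37$ ($q = 8 + 29 = 37$)
$\left(j{\left(\left(-3\right)^{2} \right)} + \left(-79 + q\right)\right) h{\left(-10,-7 \right)} = \left(\left(-3\right)^{2} \left(-2 + \left(-3\right)^{2}\right) + \left(-79 + 37\right)\right) \left(-5 - -10\right) = \left(9 \left(-2 + 9\right) - 42\right) \left(-5 + 10\right) = \left(9 \cdot 7 - 42\right) 5 = \left(63 - 42\right) 5 = 21 \cdot 5 = 105$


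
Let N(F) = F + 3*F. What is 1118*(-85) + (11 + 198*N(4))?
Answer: -91851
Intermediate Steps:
N(F) = 4*F
1118*(-85) + (11 + 198*N(4)) = 1118*(-85) + (11 + 198*(4*4)) = -95030 + (11 + 198*16) = -95030 + (11 + 3168) = -95030 + 3179 = -91851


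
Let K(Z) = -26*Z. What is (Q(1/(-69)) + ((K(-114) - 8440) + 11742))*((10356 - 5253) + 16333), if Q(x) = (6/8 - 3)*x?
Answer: 134318675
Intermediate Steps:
Q(x) = -9*x/4 (Q(x) = (6*(⅛) - 3)*x = (¾ - 3)*x = -9*x/4)
(Q(1/(-69)) + ((K(-114) - 8440) + 11742))*((10356 - 5253) + 16333) = (-9/4/(-69) + ((-26*(-114) - 8440) + 11742))*((10356 - 5253) + 16333) = (-9/4*(-1/69) + ((2964 - 8440) + 11742))*(5103 + 16333) = (3/92 + (-5476 + 11742))*21436 = (3/92 + 6266)*21436 = (576475/92)*21436 = 134318675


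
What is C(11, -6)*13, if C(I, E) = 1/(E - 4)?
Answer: -13/10 ≈ -1.3000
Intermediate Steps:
C(I, E) = 1/(-4 + E)
C(11, -6)*13 = 13/(-4 - 6) = 13/(-10) = -⅒*13 = -13/10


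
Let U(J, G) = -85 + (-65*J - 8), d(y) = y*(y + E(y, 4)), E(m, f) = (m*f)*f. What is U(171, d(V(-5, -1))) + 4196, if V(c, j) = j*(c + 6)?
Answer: -7012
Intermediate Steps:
E(m, f) = m*f² (E(m, f) = (f*m)*f = m*f²)
V(c, j) = j*(6 + c)
d(y) = 17*y² (d(y) = y*(y + y*4²) = y*(y + y*16) = y*(y + 16*y) = y*(17*y) = 17*y²)
U(J, G) = -93 - 65*J (U(J, G) = -85 + (-8 - 65*J) = -93 - 65*J)
U(171, d(V(-5, -1))) + 4196 = (-93 - 65*171) + 4196 = (-93 - 11115) + 4196 = -11208 + 4196 = -7012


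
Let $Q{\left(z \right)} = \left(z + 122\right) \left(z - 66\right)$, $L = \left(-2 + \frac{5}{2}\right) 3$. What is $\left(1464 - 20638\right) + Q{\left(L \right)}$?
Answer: $- \frac{108559}{4} \approx -27140.0$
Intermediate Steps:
$L = \frac{3}{2}$ ($L = \left(-2 + 5 \cdot \frac{1}{2}\right) 3 = \left(-2 + \frac{5}{2}\right) 3 = \frac{1}{2} \cdot 3 = \frac{3}{2} \approx 1.5$)
$Q{\left(z \right)} = \left(-66 + z\right) \left(122 + z\right)$ ($Q{\left(z \right)} = \left(122 + z\right) \left(-66 + z\right) = \left(-66 + z\right) \left(122 + z\right)$)
$\left(1464 - 20638\right) + Q{\left(L \right)} = \left(1464 - 20638\right) + \left(-8052 + \left(\frac{3}{2}\right)^{2} + 56 \cdot \frac{3}{2}\right) = -19174 + \left(-8052 + \frac{9}{4} + 84\right) = -19174 - \frac{31863}{4} = - \frac{108559}{4}$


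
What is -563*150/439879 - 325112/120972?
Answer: -38306506712/13303260597 ≈ -2.8795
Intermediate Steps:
-563*150/439879 - 325112/120972 = -84450*1/439879 - 325112*1/120972 = -84450/439879 - 81278/30243 = -38306506712/13303260597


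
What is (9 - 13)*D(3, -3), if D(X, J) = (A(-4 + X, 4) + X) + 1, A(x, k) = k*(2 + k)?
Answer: -112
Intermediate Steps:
D(X, J) = 25 + X (D(X, J) = (4*(2 + 4) + X) + 1 = (4*6 + X) + 1 = (24 + X) + 1 = 25 + X)
(9 - 13)*D(3, -3) = (9 - 13)*(25 + 3) = -4*28 = -112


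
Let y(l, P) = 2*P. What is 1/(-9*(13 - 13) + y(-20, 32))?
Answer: 1/64 ≈ 0.015625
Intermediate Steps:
1/(-9*(13 - 13) + y(-20, 32)) = 1/(-9*(13 - 13) + 2*32) = 1/(-9*0 + 64) = 1/(0 + 64) = 1/64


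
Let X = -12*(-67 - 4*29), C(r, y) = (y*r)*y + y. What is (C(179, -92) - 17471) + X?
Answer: 1499689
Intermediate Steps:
C(r, y) = y + r*y² (C(r, y) = (r*y)*y + y = r*y² + y = y + r*y²)
X = 2196 (X = -12*(-67 - 116) = -12*(-183) = 2196)
(C(179, -92) - 17471) + X = (-92*(1 + 179*(-92)) - 17471) + 2196 = (-92*(1 - 16468) - 17471) + 2196 = (-92*(-16467) - 17471) + 2196 = (1514964 - 17471) + 2196 = 1497493 + 2196 = 1499689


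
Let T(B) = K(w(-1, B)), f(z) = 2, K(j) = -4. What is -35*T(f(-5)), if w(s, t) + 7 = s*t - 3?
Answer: 140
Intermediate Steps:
w(s, t) = -10 + s*t (w(s, t) = -7 + (s*t - 3) = -7 + (-3 + s*t) = -10 + s*t)
T(B) = -4
-35*T(f(-5)) = -35*(-4) = 140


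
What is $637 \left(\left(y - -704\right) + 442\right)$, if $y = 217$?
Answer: $868231$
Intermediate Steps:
$637 \left(\left(y - -704\right) + 442\right) = 637 \left(\left(217 - -704\right) + 442\right) = 637 \left(\left(217 + 704\right) + 442\right) = 637 \left(921 + 442\right) = 637 \cdot 1363 = 868231$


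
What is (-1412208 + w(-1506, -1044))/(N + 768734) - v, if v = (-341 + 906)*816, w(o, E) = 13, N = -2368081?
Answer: -737361528685/1599347 ≈ -4.6104e+5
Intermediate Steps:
v = 461040 (v = 565*816 = 461040)
(-1412208 + w(-1506, -1044))/(N + 768734) - v = (-1412208 + 13)/(-2368081 + 768734) - 1*461040 = -1412195/(-1599347) - 461040 = -1412195*(-1/1599347) - 461040 = 1412195/1599347 - 461040 = -737361528685/1599347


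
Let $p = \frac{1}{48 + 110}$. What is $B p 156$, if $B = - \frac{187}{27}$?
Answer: $- \frac{4862}{711} \approx -6.8383$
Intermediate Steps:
$B = - \frac{187}{27}$ ($B = \left(-187\right) \frac{1}{27} = - \frac{187}{27} \approx -6.9259$)
$p = \frac{1}{158} \approx 0.0063291$
$B p 156 = \left(- \frac{187}{27}\right) \frac{1}{158} \cdot 156 = \left(- \frac{187}{4266}\right) 156 = - \frac{4862}{711}$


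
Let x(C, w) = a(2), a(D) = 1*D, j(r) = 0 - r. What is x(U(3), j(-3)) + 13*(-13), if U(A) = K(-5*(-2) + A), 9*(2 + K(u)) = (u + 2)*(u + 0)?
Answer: -167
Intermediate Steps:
j(r) = -r
K(u) = -2 + u*(2 + u)/9 (K(u) = -2 + ((u + 2)*(u + 0))/9 = -2 + ((2 + u)*u)/9 = -2 + (u*(2 + u))/9 = -2 + u*(2 + u)/9)
U(A) = 2/9 + (10 + A)²/9 + 2*A/9 (U(A) = -2 + (-5*(-2) + A)²/9 + 2*(-5*(-2) + A)/9 = -2 + (10 + A)²/9 + 2*(10 + A)/9 = -2 + (10 + A)²/9 + (20/9 + 2*A/9) = 2/9 + (10 + A)²/9 + 2*A/9)
a(D) = D
x(C, w) = 2
x(U(3), j(-3)) + 13*(-13) = 2 + 13*(-13) = 2 - 169 = -167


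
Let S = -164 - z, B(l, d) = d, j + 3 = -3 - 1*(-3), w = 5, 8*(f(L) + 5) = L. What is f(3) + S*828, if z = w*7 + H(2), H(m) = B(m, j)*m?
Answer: -1278469/8 ≈ -1.5981e+5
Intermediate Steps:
f(L) = -5 + L/8
j = -3 (j = -3 + (-3 - 1*(-3)) = -3 + (-3 + 3) = -3 + 0 = -3)
H(m) = -3*m
z = 29 (z = 5*7 - 3*2 = 35 - 6 = 29)
S = -193 (S = -164 - 1*29 = -164 - 29 = -193)
f(3) + S*828 = (-5 + (⅛)*3) - 193*828 = (-5 + 3/8) - 159804 = -37/8 - 159804 = -1278469/8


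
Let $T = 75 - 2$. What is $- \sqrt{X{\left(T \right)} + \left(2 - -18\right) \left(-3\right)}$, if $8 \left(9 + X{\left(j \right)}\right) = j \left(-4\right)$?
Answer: $- \frac{i \sqrt{422}}{2} \approx - 10.271 i$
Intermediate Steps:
$T = 73$
$X{\left(j \right)} = -9 - \frac{j}{2}$ ($X{\left(j \right)} = -9 + \frac{j \left(-4\right)}{8} = -9 + \frac{\left(-4\right) j}{8} = -9 - \frac{j}{2}$)
$- \sqrt{X{\left(T \right)} + \left(2 - -18\right) \left(-3\right)} = - \sqrt{\left(-9 - \frac{73}{2}\right) + \left(2 - -18\right) \left(-3\right)} = - \sqrt{\left(-9 - \frac{73}{2}\right) + \left(2 + 18\right) \left(-3\right)} = - \sqrt{- \frac{91}{2} + 20 \left(-3\right)} = - \sqrt{- \frac{91}{2} - 60} = - \sqrt{- \frac{211}{2}} = - \frac{i \sqrt{422}}{2}$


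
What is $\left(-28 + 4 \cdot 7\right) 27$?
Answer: $0$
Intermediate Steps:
$\left(-28 + 4 \cdot 7\right) 27 = \left(-28 + 28\right) 27 = 0 \cdot 27 = 0$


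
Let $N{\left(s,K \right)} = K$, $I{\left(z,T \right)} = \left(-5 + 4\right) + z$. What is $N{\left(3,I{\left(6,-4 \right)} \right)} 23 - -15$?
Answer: $130$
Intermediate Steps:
$I{\left(z,T \right)} = -1 + z$
$N{\left(3,I{\left(6,-4 \right)} \right)} 23 - -15 = \left(-1 + 6\right) 23 - -15 = 5 \cdot 23 + 15 = 115 + 15 = 130$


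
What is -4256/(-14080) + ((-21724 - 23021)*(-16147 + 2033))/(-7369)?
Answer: -277872629123/3242360 ≈ -85701.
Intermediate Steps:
-4256/(-14080) + ((-21724 - 23021)*(-16147 + 2033))/(-7369) = -4256*(-1/14080) - 44745*(-14114)*(-1/7369) = 133/440 + 631530930*(-1/7369) = 133/440 - 631530930/7369 = -277872629123/3242360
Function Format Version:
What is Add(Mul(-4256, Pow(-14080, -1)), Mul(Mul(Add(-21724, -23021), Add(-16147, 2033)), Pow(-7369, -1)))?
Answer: Rational(-277872629123, 3242360) ≈ -85701.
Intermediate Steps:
Add(Mul(-4256, Pow(-14080, -1)), Mul(Mul(Add(-21724, -23021), Add(-16147, 2033)), Pow(-7369, -1))) = Add(Mul(-4256, Rational(-1, 14080)), Mul(Mul(-44745, -14114), Rational(-1, 7369))) = Add(Rational(133, 440), Mul(631530930, Rational(-1, 7369))) = Add(Rational(133, 440), Rational(-631530930, 7369)) = Rational(-277872629123, 3242360)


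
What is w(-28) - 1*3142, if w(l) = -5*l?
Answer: -3002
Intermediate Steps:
w(-28) - 1*3142 = -5*(-28) - 1*3142 = 140 - 3142 = -3002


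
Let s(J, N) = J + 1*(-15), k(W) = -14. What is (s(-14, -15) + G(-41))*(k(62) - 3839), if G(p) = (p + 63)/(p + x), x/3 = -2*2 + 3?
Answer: 227327/2 ≈ 1.1366e+5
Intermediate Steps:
x = -3 (x = 3*(-2*2 + 3) = 3*(-4 + 3) = 3*(-1) = -3)
G(p) = (63 + p)/(-3 + p) (G(p) = (p + 63)/(p - 3) = (63 + p)/(-3 + p))
s(J, N) = -15 + J (s(J, N) = J - 15 = -15 + J)
(s(-14, -15) + G(-41))*(k(62) - 3839) = ((-15 - 14) + (63 - 41)/(-3 - 41))*(-14 - 3839) = (-29 + 22/(-44))*(-3853) = (-29 - 1/44*22)*(-3853) = (-29 - 1/2)*(-3853) = -59/2*(-3853) = 227327/2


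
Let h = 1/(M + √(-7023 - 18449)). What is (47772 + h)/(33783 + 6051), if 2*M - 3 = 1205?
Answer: 4661209735/3886683048 - I*√398/1943341524 ≈ 1.1993 - 1.0266e-8*I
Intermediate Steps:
M = 604 (M = 3/2 + (½)*1205 = 3/2 + 1205/2 = 604)
h = 1/(604 + 8*I*√398) (h = 1/(604 + √(-7023 - 18449)) = 1/(604 + √(-25472)) = 1/(604 + 8*I*√398) ≈ 0.0015476 - 0.00040893*I)
(47772 + h)/(33783 + 6051) = (47772 + (151/97572 - I*√398/48786))/(33783 + 6051) = (4661209735/97572 - I*√398/48786)/39834 = (4661209735/97572 - I*√398/48786)*(1/39834) = 4661209735/3886683048 - I*√398/1943341524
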